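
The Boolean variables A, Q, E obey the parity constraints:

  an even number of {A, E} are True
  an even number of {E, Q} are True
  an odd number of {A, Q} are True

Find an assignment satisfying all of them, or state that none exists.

Unsatisfiable

Adding constraints 1, 2, 3 mod 2: every variable appears an even number of times on the left, so the left side is 0.
But the right sides sum to 1 (mod 2). 0 ≠ 1 — the system is inconsistent.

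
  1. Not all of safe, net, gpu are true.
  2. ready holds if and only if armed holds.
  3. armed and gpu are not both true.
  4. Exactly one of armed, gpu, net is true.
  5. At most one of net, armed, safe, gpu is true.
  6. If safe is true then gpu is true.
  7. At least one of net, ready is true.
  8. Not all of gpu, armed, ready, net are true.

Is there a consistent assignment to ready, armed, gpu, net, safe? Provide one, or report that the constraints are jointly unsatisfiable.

ready: False, armed: False, gpu: False, net: True, safe: False

  (1) {safe, net, gpu}: 1/3 true — not all ✓
  (2) ready=F, armed=F — same ✓
  (3) armed=F, gpu=F — not both ✓
  (4) {armed, gpu, net}: 1 true — exactly one ✓
  (5) {net, armed, safe, gpu}: 1 true — at most one ✓
  (6) safe=F ⇒ gpu: vacuous ✓
  (7) {net, ready}: 1 true — at least one ✓
  (8) {gpu, armed, ready, net}: 1/4 true — not all ✓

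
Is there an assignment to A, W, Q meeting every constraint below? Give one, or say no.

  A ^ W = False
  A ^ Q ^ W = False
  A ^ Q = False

A: False, W: False, Q: False

A ^ W = F ^ F = False ✓
A ^ Q ^ W = F ^ F ^ F = False ✓
A ^ Q = F ^ F = False ✓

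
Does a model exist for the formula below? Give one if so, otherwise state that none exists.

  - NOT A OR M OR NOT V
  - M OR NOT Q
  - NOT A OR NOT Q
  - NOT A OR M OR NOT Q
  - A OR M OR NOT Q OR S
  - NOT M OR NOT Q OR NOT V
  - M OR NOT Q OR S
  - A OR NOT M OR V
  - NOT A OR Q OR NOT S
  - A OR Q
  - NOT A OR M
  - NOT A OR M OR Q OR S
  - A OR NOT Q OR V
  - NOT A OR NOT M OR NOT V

S = False, A = True, M = True, Q = False, V = False

Set S = False.
Try A = False:
  (A OR Q) forces Q = True.
  (M OR NOT Q) forces M = True.
  (NOT M OR NOT Q OR NOT V) forces V = False.
  clause (A OR NOT M OR V) is falsified — backtrack.
So A = True.
  then (NOT A OR NOT Q) forces Q = False.
  then (NOT A OR M) forces M = True.
  then (NOT A OR NOT M OR NOT V) forces V = False.
All clauses satisfied.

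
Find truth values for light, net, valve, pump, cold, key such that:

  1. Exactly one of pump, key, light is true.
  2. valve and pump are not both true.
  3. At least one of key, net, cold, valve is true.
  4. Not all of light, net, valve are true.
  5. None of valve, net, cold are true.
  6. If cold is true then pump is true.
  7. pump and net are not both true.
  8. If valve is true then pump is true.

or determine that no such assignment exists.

light=F, net=F, valve=F, pump=F, cold=F, key=T

  (1) {pump, key, light}: 1 true — exactly one ✓
  (2) valve=F, pump=F — not both ✓
  (3) {key, net, cold, valve}: 1 true — at least one ✓
  (4) {light, net, valve}: 0/3 true — not all ✓
  (5) {valve, net, cold}: 0 true — none ✓
  (6) cold=F ⇒ pump: vacuous ✓
  (7) pump=F, net=F — not both ✓
  (8) valve=F ⇒ pump: vacuous ✓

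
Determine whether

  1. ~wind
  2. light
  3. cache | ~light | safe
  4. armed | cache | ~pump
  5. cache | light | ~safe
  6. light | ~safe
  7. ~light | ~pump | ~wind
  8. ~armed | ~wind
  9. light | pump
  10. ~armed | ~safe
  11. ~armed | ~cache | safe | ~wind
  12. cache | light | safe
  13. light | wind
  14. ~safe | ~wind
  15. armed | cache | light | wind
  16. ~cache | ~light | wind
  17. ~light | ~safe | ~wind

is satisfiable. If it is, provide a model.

light = True; pump = False; armed = False; safe = True; wind = False; cache = False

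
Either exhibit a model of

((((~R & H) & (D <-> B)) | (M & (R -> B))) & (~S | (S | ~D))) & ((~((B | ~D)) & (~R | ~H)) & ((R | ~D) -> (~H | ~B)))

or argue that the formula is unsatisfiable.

M = True; S = True; R = False; H = True; B = False; D = True

  (((~R & H) & (D <-> B)) | (M & (R -> B))) & (~S | (S | ~D)) = True
    ((~R & H) & (D <-> B)) | (M & (R -> B)) = True
      (~R & H) & (D <-> B) = False
        ~R & H = True
          ~R = True
        D <-> B = False
      M & (R -> B) = True
        R -> B = True
    ~S | (S | ~D) = True
      ~S = False
      S | ~D = True
        ~D = False
  (~((B | ~D)) & (~R | ~H)) & ((R | ~D) -> (~H | ~B)) = True
    ~((B | ~D)) & (~R | ~H) = True
      ~((B | ~D)) = True
        B | ~D = False
          ~D = False
      ~R | ~H = True
        ~R = True
        ~H = False
    (R | ~D) -> (~H | ~B) = True
      R | ~D = False
        ~D = False
      ~H | ~B = True
        ~H = False
        ~B = True
Both conjuncts True, so the formula holds.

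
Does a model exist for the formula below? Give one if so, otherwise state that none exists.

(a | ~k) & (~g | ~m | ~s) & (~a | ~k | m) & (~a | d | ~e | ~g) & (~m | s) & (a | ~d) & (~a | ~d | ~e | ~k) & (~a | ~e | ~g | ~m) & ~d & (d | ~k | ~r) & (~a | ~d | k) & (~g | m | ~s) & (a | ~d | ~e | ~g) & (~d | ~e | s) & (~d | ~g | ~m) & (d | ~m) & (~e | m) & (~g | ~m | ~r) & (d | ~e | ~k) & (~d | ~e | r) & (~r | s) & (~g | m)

d=F, a=F, m=F, s=T, g=F, k=F, e=F, r=F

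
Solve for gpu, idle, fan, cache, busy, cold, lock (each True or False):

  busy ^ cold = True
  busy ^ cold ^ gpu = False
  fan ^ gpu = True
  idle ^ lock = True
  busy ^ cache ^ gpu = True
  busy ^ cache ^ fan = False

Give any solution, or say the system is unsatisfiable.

gpu: True; idle: False; fan: False; cache: False; busy: False; cold: True; lock: True

busy ^ cold = F ^ T = True ✓
busy ^ cold ^ gpu = F ^ T ^ T = False ✓
fan ^ gpu = F ^ T = True ✓
idle ^ lock = F ^ T = True ✓
busy ^ cache ^ gpu = F ^ F ^ T = True ✓
busy ^ cache ^ fan = F ^ F ^ F = False ✓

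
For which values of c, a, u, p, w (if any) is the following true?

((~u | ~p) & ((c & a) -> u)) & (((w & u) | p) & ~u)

c = False, a = True, u = False, p = True, w = True

  (~u | ~p) & ((c & a) -> u) = True
    ~u | ~p = True
      ~u = True
      ~p = False
    (c & a) -> u = True
      c & a = False
  ((w & u) | p) & ~u = True
    (w & u) | p = True
      w & u = False
    ~u = True
Both conjuncts True, so the formula holds.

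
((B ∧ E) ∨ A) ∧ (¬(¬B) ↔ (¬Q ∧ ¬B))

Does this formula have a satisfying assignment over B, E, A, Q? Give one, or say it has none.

B = False, E = False, A = True, Q = True

  (B ∧ E) ∨ A = True
    B ∧ E = False
  ¬(¬B) ↔ (¬Q ∧ ¬B) = True
    ¬(¬B) = False
      ¬B = True
    ¬Q ∧ ¬B = False
      ¬Q = False
      ¬B = True
Both conjuncts True, so the formula holds.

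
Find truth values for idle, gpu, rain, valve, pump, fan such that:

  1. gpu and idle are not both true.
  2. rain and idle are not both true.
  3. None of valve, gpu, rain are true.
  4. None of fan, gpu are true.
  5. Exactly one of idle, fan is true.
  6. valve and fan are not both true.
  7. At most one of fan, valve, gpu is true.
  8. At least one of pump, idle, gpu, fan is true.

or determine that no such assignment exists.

idle: True, gpu: False, rain: False, valve: False, pump: True, fan: False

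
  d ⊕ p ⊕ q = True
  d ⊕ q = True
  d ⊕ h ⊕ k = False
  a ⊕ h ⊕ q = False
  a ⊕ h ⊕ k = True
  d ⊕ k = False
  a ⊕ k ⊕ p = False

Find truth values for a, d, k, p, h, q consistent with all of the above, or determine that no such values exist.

No satisfying assignment exists.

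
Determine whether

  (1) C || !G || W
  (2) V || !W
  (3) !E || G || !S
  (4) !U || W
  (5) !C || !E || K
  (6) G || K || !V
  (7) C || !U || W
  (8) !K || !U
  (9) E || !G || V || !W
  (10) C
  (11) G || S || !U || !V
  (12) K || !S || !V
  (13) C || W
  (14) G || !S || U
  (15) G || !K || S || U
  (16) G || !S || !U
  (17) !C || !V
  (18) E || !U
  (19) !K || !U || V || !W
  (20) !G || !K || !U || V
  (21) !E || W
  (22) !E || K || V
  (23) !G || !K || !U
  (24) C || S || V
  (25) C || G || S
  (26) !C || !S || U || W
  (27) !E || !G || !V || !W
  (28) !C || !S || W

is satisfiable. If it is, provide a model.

Unit clause (C) forces C = True.
In (!C || !V) only !V is left, so V = False.
In (V || !W) only !W is left, so W = False.
In (!U || W) only !U is left, so U = False.
In (!E || W) only !E is left, so E = False.
In (!C || !S || U || W) only !S is left, so S = False.
Set K = True.
  then (G || !K || S || U) forces G = True.
All clauses satisfied.

E = False, W = False, U = False, K = True, G = True, S = False, V = False, C = True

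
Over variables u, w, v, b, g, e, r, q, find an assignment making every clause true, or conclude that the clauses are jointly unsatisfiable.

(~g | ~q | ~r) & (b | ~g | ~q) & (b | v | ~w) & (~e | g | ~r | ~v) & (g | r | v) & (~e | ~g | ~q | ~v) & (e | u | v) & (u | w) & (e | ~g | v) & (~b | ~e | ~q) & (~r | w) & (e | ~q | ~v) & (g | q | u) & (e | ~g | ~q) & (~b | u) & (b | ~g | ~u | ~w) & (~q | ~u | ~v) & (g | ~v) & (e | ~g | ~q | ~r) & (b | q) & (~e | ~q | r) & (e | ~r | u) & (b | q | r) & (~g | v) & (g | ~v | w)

u: True; w: True; v: False; b: True; g: False; e: True; r: True; q: False

Set u = True.
Set w = True.
Set v = False.
  then (b | v | ~w) forces b = True.
  then (~g | v) forces g = False.
  then (g | r | v) forces r = True.
Set e = True.
  then (~b | ~e | ~q) forces q = False.
All clauses satisfied.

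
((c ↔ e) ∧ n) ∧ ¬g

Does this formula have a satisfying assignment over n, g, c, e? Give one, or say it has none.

n: True, g: False, c: False, e: False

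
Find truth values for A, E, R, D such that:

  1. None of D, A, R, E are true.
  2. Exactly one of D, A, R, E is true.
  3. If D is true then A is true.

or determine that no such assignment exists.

Case A = True:
  Constraint (1) is violated (A=T) — contradiction.
Case A = False:
  (1) forces D = False.
  (1) forces R = False.
  (1) forces E = False.
  Constraint (2) is violated (D=F, A=F, R=F, E=F) — contradiction.
Both cases fail — unsatisfiable.

No satisfying assignment exists.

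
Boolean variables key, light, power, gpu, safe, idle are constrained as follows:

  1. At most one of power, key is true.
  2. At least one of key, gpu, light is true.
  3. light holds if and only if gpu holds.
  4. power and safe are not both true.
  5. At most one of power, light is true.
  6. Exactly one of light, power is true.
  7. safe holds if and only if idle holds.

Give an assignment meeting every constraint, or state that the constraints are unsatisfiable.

key: True; light: True; power: False; gpu: True; safe: True; idle: True

  (1) {power, key}: 1 true — at most one ✓
  (2) {key, gpu, light}: 3 true — at least one ✓
  (3) light=T, gpu=T — same ✓
  (4) power=F, safe=T — not both ✓
  (5) {power, light}: 1 true — at most one ✓
  (6) {light, power}: 1 true — exactly one ✓
  (7) safe=T, idle=T — same ✓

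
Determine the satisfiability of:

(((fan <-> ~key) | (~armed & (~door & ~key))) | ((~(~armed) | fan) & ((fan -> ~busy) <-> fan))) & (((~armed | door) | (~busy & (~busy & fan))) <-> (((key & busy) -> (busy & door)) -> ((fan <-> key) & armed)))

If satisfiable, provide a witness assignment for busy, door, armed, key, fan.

busy: True, door: False, armed: True, key: False, fan: True

  ((fan <-> ~key) | (~armed & (~door & ~key))) | ((~(~armed) | fan) & ((fan -> ~busy) <-> fan)) = True
    (fan <-> ~key) | (~armed & (~door & ~key)) = True
      fan <-> ~key = True
        ~key = True
      ~armed & (~door & ~key) = False
        ~armed = False
        ~door & ~key = True
          ~door = True
          ~key = True
    (~(~armed) | fan) & ((fan -> ~busy) <-> fan) = False
      ~(~armed) | fan = True
        ~(~armed) = True
          ~armed = False
      (fan -> ~busy) <-> fan = False
        fan -> ~busy = False
          ~busy = False
  ((~armed | door) | (~busy & (~busy & fan))) <-> (((key & busy) -> (busy & door)) -> ((fan <-> key) & armed)) = True
    (~armed | door) | (~busy & (~busy & fan)) = False
      ~armed | door = False
        ~armed = False
      ~busy & (~busy & fan) = False
        ~busy = False
        ~busy & fan = False
          ~busy = False
    ((key & busy) -> (busy & door)) -> ((fan <-> key) & armed) = False
      (key & busy) -> (busy & door) = True
        key & busy = False
        busy & door = False
      (fan <-> key) & armed = False
        fan <-> key = False
Both conjuncts True, so the formula holds.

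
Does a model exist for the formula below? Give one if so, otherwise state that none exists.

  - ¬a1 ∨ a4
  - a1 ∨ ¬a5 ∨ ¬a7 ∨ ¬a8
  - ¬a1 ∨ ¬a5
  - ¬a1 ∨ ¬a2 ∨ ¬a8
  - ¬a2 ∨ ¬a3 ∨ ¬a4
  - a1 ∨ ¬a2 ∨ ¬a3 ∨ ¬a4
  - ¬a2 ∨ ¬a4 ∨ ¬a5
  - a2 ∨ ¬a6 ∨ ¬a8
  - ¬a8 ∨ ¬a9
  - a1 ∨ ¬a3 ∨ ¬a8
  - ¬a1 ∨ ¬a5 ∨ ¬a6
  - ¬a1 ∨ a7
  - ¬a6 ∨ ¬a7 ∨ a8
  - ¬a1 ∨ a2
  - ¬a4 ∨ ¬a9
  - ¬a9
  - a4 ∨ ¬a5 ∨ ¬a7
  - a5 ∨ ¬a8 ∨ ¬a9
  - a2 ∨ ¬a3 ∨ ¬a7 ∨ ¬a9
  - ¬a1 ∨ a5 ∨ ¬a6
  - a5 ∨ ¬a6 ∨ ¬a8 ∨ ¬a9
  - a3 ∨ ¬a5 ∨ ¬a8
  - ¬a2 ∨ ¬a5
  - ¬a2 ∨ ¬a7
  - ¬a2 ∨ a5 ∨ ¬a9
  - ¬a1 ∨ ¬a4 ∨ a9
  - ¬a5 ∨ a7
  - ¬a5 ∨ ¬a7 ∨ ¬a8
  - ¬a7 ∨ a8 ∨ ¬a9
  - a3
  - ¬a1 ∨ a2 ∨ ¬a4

a1: False, a2: False, a3: True, a4: False, a5: False, a6: True, a7: False, a8: False, a9: False

Unit clause (¬a9) forces a9 = False.
Unit clause (a3) forces a3 = True.
Try a1 = True:
  (¬a1 ∨ a4) forces a4 = True.
  clause (¬a1 ∨ ¬a4 ∨ a9) is falsified — backtrack.
So a1 = False.
  then (a1 ∨ ¬a3 ∨ ¬a8) forces a8 = False.
Set a2 = False.
Set a4 = False.
Try a5 = True:
  (a4 ∨ ¬a5 ∨ ¬a7) forces a7 = False.
  clause (¬a5 ∨ a7) is falsified — backtrack.
So a5 = False.
Set a6 = True.
  then (¬a6 ∨ ¬a7 ∨ a8) forces a7 = False.
All clauses satisfied.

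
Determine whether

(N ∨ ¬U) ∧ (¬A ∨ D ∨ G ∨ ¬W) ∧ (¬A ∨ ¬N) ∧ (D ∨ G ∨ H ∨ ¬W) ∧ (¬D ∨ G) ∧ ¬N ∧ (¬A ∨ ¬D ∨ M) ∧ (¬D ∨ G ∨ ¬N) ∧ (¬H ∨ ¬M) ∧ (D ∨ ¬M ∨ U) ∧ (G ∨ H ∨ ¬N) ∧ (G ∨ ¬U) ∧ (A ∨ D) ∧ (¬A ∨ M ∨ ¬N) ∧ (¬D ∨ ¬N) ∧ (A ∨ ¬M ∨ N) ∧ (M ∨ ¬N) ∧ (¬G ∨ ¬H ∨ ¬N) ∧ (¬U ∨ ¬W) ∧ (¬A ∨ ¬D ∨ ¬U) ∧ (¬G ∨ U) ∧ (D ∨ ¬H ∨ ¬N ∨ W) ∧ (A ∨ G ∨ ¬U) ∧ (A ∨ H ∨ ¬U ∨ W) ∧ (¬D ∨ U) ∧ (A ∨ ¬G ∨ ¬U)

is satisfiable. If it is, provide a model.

Unit clause (¬N) forces N = False.
In (N ∨ ¬U) only ¬U is left, so U = False.
In (¬G ∨ U) only ¬G is left, so G = False.
In (¬D ∨ U) only ¬D is left, so D = False.
In (D ∨ ¬M ∨ U) only ¬M is left, so M = False.
In (A ∨ D) only A is left, so A = True.
In (¬A ∨ D ∨ G ∨ ¬W) only ¬W is left, so W = False.
Set H = False.
All clauses satisfied.

M=F, H=F, W=F, D=F, U=F, G=F, A=T, N=F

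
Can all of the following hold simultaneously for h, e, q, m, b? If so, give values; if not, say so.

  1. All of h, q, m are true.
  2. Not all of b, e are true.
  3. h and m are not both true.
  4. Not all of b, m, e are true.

UNSATISFIABLE

Case m = True:
  (1) forces h = True.
  Constraint (3) is violated (h=T, m=T) — contradiction.
Case m = False:
  Constraint (1) is violated (m=F) — contradiction.
Both cases fail — unsatisfiable.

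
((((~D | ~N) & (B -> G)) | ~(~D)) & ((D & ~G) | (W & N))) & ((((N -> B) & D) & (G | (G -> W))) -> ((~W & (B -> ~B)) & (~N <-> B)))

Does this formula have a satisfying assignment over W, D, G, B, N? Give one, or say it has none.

W = False, D = True, G = False, B = False, N = True

  (((~D | ~N) & (B -> G)) | ~(~D)) & ((D & ~G) | (W & N)) = True
    ((~D | ~N) & (B -> G)) | ~(~D) = True
      (~D | ~N) & (B -> G) = False
        ~D | ~N = False
          ~D = False
          ~N = False
        B -> G = True
      ~(~D) = True
        ~D = False
    (D & ~G) | (W & N) = True
      D & ~G = True
        ~G = True
      W & N = False
  (((N -> B) & D) & (G | (G -> W))) -> ((~W & (B -> ~B)) & (~N <-> B)) = True
    ((N -> B) & D) & (G | (G -> W)) = False
      (N -> B) & D = False
        N -> B = False
      G | (G -> W) = True
        G -> W = True
    (~W & (B -> ~B)) & (~N <-> B) = True
      ~W & (B -> ~B) = True
        ~W = True
        B -> ~B = True
          ~B = True
      ~N <-> B = True
        ~N = False
Both conjuncts True, so the formula holds.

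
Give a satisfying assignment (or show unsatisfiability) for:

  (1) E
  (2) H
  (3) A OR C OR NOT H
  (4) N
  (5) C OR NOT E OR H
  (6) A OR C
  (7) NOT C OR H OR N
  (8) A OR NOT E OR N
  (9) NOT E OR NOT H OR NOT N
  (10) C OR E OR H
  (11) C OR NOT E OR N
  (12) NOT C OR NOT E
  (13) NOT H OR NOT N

Case E = True:
  (H) forces H = True.
  (N) forces N = True.
  Clause (NOT E OR NOT H OR NOT N) is falsified — contradiction.
Case E = False:
  Clause (E) is falsified — contradiction.
Both cases fail, so the formula is unsatisfiable.

The formula is unsatisfiable.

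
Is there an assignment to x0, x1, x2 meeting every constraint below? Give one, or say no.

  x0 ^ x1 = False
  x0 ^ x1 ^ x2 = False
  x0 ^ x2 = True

x0=T, x1=T, x2=F

x0 ^ x1 = T ^ T = False ✓
x0 ^ x1 ^ x2 = T ^ T ^ F = False ✓
x0 ^ x2 = T ^ F = True ✓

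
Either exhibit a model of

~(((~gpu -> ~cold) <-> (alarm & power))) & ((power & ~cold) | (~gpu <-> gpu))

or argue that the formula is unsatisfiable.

alarm=F; gpu=F; power=T; cold=F

  ~(((~gpu -> ~cold) <-> (alarm & power))) = True
    (~gpu -> ~cold) <-> (alarm & power) = False
      ~gpu -> ~cold = True
        ~gpu = True
        ~cold = True
      alarm & power = False
  (power & ~cold) | (~gpu <-> gpu) = True
    power & ~cold = True
      ~cold = True
    ~gpu <-> gpu = False
      ~gpu = True
Both conjuncts True, so the formula holds.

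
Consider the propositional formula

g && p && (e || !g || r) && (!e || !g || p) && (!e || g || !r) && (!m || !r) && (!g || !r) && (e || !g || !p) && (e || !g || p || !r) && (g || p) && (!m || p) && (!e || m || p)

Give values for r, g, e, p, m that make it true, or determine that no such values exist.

Unit clause (g) forces g = True.
Unit clause (p) forces p = True.
In (!g || !r) only !r is left, so r = False.
In (e || !g || !p) only e is left, so e = True.
Set m = True.
All clauses satisfied.

r: False, g: True, e: True, p: True, m: True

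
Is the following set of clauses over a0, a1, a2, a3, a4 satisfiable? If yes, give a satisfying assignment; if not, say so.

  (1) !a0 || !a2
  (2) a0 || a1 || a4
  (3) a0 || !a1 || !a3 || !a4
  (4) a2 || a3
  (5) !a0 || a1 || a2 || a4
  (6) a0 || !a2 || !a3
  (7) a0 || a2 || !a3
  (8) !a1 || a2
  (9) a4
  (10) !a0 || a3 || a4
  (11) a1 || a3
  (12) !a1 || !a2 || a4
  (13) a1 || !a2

a0: True, a1: False, a2: False, a3: True, a4: True

Unit clause (a4) forces a4 = True.
Set a0 = True.
  then (!a0 || !a2) forces a2 = False.
  then (a2 || a3) forces a3 = True.
  then (!a1 || a2) forces a1 = False.
All clauses satisfied.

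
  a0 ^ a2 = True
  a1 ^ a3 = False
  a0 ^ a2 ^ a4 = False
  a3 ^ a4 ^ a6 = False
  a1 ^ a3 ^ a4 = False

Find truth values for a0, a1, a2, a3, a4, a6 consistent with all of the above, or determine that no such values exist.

Adding constraints 1, 2, 3, 5 mod 2: every variable appears an even number of times on the left, so the left side is 0.
But the right sides sum to 1 (mod 2). 0 ≠ 1 — the system is inconsistent.

UNSATISFIABLE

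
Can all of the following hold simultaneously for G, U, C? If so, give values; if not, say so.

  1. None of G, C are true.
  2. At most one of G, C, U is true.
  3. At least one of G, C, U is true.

G = False, U = True, C = False

  (1) {G, C}: 0 true — none ✓
  (2) {G, C, U}: 1 true — at most one ✓
  (3) {G, C, U}: 1 true — at least one ✓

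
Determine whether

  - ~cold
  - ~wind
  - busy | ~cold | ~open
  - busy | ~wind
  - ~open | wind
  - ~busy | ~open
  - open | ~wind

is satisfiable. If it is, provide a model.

wind=F, cold=F, open=F, busy=F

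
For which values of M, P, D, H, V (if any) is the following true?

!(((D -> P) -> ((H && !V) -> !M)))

M=T, P=T, D=F, H=T, V=F

  !(((D -> P) -> ((H && !V) -> !M))) = True
    (D -> P) -> ((H && !V) -> !M) = False
      D -> P = True
      (H && !V) -> !M = False
        H && !V = True
          !V = True
        !M = False
The formula evaluates to True.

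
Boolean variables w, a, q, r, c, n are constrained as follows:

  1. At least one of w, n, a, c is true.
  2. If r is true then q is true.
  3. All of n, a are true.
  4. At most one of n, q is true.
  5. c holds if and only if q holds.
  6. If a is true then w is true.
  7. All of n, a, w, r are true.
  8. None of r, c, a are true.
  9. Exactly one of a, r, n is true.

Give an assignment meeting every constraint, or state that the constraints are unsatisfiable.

Case a = True:
  Constraint (8) is violated (a=T) — contradiction.
Case a = False:
  Constraint (3) is violated (a=F) — contradiction.
Both cases fail — unsatisfiable.

The formula is unsatisfiable.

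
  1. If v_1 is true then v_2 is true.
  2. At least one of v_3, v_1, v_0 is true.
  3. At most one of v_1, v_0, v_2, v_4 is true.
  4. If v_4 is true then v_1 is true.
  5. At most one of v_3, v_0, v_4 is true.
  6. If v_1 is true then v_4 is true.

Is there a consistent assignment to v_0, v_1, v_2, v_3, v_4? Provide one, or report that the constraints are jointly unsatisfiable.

v_0 = True; v_1 = False; v_2 = False; v_3 = False; v_4 = False

  (1) v_1=F ⇒ v_2: vacuous ✓
  (2) {v_3, v_1, v_0}: 1 true — at least one ✓
  (3) {v_1, v_0, v_2, v_4}: 1 true — at most one ✓
  (4) v_4=F ⇒ v_1: vacuous ✓
  (5) {v_3, v_0, v_4}: 1 true — at most one ✓
  (6) v_1=F ⇒ v_4: vacuous ✓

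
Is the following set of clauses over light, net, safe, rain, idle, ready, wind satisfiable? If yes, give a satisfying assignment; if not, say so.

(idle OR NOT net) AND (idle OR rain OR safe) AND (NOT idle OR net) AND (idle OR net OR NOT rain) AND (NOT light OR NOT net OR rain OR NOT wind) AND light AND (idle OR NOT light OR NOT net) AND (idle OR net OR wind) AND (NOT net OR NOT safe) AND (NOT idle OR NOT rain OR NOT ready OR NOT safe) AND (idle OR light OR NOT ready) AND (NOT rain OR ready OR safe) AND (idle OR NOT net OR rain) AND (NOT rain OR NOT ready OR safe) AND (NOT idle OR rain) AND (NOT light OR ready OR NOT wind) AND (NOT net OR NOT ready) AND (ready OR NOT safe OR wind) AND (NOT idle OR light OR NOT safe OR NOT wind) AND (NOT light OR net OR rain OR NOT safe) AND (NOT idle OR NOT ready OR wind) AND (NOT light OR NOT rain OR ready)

Case net = True:
  (idle OR NOT net) forces idle = True.
  (light) forces light = True.
  (NOT net OR NOT safe) forces safe = False.
  (NOT idle OR rain) forces rain = True.
  (NOT rain OR ready OR safe) forces ready = True.
  Clause (NOT rain OR NOT ready OR safe) is falsified — contradiction.
Case net = False:
  (NOT idle OR net) forces idle = False.
  (idle OR net OR NOT rain) forces rain = False.
  (idle OR rain OR safe) forces safe = True.
  (light) forces light = True.
  Clause (NOT light OR net OR rain OR NOT safe) is falsified — contradiction.
Both cases fail, so the formula is unsatisfiable.

No satisfying assignment exists.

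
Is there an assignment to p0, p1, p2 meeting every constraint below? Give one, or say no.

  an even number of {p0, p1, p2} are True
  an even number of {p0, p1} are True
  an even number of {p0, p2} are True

p0: False; p1: False; p2: False

{p0, p1, p2}: 0 true → even ✓
{p0, p1}: 0 true → even ✓
{p0, p2}: 0 true → even ✓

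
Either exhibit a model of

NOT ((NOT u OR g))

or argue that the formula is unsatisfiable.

u: True; g: False

  NOT ((NOT u OR g)) = True
    NOT u OR g = False
      NOT u = False
The formula evaluates to True.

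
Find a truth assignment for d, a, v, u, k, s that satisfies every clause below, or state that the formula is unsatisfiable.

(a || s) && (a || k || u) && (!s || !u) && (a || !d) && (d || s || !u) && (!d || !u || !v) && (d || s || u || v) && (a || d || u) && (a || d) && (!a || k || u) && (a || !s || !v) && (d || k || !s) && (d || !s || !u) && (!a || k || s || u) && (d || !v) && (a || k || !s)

Set d = True.
  then (a || !d) forces a = True.
Set v = False.
Set u = False.
  then (!a || k || u) forces k = True.
Set s = True.
All clauses satisfied.

d = True, a = True, v = False, u = False, k = True, s = True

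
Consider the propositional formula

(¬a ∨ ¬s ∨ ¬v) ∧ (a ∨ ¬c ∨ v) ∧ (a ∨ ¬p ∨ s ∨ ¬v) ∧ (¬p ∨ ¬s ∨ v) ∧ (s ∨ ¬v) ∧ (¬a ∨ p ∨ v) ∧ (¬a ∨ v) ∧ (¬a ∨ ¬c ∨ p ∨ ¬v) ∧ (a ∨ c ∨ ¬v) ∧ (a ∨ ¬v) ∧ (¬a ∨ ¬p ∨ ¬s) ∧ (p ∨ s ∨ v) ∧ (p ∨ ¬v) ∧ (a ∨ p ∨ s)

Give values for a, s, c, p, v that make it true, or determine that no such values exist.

Try a = True:
  (¬a ∨ v) forces v = True.
  (¬a ∨ ¬s ∨ ¬v) forces s = False.
  clause (s ∨ ¬v) is falsified — backtrack.
So a = False.
  then (a ∨ ¬v) forces v = False.
  then (a ∨ ¬c ∨ v) forces c = False.
Set s = False.
  then (p ∨ s ∨ v) forces p = True.
All clauses satisfied.

a: False, s: False, c: False, p: True, v: False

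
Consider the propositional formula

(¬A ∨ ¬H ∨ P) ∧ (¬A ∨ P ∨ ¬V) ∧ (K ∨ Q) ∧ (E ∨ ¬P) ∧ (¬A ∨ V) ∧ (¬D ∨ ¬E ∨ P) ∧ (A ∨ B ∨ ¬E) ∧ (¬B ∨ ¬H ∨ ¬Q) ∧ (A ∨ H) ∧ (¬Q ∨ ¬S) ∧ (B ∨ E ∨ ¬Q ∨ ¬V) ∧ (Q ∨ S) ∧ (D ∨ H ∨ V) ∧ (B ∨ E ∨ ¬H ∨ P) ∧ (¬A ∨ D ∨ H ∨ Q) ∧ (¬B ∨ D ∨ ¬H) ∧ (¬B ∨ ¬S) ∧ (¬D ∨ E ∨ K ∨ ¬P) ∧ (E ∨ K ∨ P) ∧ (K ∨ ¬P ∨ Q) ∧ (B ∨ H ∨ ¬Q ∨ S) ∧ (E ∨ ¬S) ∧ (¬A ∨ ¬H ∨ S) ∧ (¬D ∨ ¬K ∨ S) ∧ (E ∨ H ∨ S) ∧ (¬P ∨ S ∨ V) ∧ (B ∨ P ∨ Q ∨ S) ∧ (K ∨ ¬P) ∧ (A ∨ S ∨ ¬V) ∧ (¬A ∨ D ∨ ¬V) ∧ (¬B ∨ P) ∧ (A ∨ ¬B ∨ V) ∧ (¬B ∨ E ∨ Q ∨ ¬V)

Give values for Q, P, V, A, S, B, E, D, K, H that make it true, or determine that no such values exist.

Q: False, P: True, V: True, A: True, S: True, B: False, E: True, D: True, K: True, H: False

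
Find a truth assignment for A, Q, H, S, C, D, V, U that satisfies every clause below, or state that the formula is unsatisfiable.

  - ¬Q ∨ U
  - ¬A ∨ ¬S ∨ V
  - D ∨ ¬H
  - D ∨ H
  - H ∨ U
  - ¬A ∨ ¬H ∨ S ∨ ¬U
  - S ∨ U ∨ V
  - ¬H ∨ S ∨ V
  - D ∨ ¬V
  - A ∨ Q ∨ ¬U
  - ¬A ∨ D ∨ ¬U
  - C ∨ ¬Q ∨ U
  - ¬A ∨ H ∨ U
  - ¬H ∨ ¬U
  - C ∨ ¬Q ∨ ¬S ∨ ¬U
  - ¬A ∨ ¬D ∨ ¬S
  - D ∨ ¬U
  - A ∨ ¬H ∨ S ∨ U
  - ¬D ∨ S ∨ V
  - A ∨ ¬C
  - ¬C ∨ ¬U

A = False; Q = False; H = True; S = True; C = False; D = True; V = False; U = False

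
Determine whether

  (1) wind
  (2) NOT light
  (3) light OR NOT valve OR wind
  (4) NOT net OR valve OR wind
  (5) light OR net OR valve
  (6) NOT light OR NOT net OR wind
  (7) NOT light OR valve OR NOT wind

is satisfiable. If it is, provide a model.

valve = True; net = True; wind = True; light = False

Unit clause (wind) forces wind = True.
Unit clause (NOT light) forces light = False.
Set valve = True.
Set net = True.
Check each clause:
  (wind): wind holds.
  (NOT light): NOT light holds.
  (light OR NOT valve OR wind): wind holds.
  (NOT net OR valve OR wind): valve holds.
  (light OR net OR valve): net holds.
  (NOT light OR NOT net OR wind): NOT light holds.
  (NOT light OR valve OR NOT wind): NOT light holds.
All clauses satisfied.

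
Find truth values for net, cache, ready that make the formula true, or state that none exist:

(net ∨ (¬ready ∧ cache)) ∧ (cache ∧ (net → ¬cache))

net=F, cache=T, ready=F

  net ∨ (¬ready ∧ cache) = True
    ¬ready ∧ cache = True
      ¬ready = True
  cache ∧ (net → ¬cache) = True
    net → ¬cache = True
      ¬cache = False
Both conjuncts True, so the formula holds.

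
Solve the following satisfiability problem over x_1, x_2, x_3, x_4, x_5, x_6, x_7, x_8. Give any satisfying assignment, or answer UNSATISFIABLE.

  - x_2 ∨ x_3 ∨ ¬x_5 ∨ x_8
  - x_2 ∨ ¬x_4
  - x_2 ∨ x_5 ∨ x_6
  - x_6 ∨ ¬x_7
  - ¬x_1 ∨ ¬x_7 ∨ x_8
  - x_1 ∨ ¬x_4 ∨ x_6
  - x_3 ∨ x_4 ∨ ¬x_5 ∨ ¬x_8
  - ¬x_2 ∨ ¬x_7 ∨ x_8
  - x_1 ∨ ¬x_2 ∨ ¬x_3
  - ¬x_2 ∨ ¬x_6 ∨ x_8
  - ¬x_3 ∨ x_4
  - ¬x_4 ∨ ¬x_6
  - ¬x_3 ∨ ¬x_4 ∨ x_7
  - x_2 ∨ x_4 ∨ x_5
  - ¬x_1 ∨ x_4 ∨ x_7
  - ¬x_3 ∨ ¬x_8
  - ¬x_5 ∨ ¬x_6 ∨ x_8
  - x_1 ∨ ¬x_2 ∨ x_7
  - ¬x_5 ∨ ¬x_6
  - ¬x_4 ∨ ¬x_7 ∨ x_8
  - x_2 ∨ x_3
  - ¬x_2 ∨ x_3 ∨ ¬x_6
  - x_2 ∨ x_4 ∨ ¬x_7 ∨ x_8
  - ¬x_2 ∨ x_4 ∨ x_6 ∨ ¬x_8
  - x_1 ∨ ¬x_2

x_1 = True, x_2 = True, x_3 = False, x_4 = True, x_5 = False, x_6 = False, x_7 = False, x_8 = True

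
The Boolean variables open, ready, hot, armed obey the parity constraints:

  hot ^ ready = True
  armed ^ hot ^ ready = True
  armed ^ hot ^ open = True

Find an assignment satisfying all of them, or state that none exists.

open=F, ready=F, hot=T, armed=F

hot ^ ready = T ^ F = True ✓
armed ^ hot ^ ready = F ^ T ^ F = True ✓
armed ^ hot ^ open = F ^ T ^ F = True ✓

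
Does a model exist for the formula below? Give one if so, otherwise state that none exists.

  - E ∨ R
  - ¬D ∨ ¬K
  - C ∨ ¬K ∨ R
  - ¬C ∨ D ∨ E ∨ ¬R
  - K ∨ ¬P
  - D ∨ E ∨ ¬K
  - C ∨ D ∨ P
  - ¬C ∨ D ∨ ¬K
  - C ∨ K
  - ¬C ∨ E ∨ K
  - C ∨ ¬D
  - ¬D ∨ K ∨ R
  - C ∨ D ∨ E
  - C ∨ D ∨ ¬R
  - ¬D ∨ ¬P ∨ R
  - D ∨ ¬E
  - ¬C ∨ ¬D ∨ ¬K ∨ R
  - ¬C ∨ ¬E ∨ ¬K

R: True, C: True, D: True, P: False, E: True, K: False

Try R = False:
  (E ∨ R) forces E = True.
  (D ∨ ¬E) forces D = True.
  (¬D ∨ ¬K) forces K = False.
  clause (¬D ∨ K ∨ R) is falsified — backtrack.
So R = True.
Try C = False:
  (C ∨ K) forces K = True.
  (¬D ∨ ¬K) forces D = False.
  clause (C ∨ D ∨ ¬R) is falsified — backtrack.
So C = True.
Set D = True.
  then (¬D ∨ ¬K) forces K = False.
  then (K ∨ ¬P) forces P = False.
  then (¬C ∨ E ∨ K) forces E = True.
All clauses satisfied.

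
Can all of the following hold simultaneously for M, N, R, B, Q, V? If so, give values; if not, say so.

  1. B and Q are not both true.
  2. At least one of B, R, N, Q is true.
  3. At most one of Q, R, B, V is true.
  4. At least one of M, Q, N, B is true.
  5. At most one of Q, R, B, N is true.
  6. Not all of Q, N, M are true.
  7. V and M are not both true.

M = False, N = True, R = False, B = False, Q = False, V = True

  (1) B=F, Q=F — not both ✓
  (2) {B, R, N, Q}: 1 true — at least one ✓
  (3) {Q, R, B, V}: 1 true — at most one ✓
  (4) {M, Q, N, B}: 1 true — at least one ✓
  (5) {Q, R, B, N}: 1 true — at most one ✓
  (6) {Q, N, M}: 1/3 true — not all ✓
  (7) V=T, M=F — not both ✓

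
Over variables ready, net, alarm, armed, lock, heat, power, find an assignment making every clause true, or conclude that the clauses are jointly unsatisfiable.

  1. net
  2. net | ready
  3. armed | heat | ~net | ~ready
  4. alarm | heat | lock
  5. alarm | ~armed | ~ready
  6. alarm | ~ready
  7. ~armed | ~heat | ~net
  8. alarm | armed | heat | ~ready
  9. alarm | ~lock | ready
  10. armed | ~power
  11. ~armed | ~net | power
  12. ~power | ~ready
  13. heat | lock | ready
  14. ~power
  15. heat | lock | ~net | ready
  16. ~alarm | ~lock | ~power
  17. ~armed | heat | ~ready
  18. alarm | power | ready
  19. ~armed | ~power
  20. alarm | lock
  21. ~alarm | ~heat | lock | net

ready=F, net=T, alarm=T, armed=F, lock=T, heat=F, power=F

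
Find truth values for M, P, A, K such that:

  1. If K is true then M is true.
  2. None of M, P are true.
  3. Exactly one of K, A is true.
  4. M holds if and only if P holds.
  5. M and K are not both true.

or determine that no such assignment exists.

M: False; P: False; A: True; K: False

  (1) K=F ⇒ M: vacuous ✓
  (2) {M, P}: 0 true — none ✓
  (3) {K, A}: 1 true — exactly one ✓
  (4) M=F, P=F — same ✓
  (5) M=F, K=F — not both ✓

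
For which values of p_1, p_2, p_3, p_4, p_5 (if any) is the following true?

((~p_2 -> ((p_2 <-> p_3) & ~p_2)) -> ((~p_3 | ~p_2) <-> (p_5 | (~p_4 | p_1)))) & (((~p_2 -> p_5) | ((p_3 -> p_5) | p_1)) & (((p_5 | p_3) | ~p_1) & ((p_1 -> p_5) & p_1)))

p_1 = True, p_2 = False, p_3 = False, p_4 = True, p_5 = True

  (~p_2 -> ((p_2 <-> p_3) & ~p_2)) -> ((~p_3 | ~p_2) <-> (p_5 | (~p_4 | p_1))) = True
    ~p_2 -> ((p_2 <-> p_3) & ~p_2) = True
      ~p_2 = True
      (p_2 <-> p_3) & ~p_2 = True
        p_2 <-> p_3 = True
        ~p_2 = True
    (~p_3 | ~p_2) <-> (p_5 | (~p_4 | p_1)) = True
      ~p_3 | ~p_2 = True
        ~p_3 = True
        ~p_2 = True
      p_5 | (~p_4 | p_1) = True
        ~p_4 | p_1 = True
          ~p_4 = False
  ((~p_2 -> p_5) | ((p_3 -> p_5) | p_1)) & (((p_5 | p_3) | ~p_1) & ((p_1 -> p_5) & p_1)) = True
    (~p_2 -> p_5) | ((p_3 -> p_5) | p_1) = True
      ~p_2 -> p_5 = True
        ~p_2 = True
      (p_3 -> p_5) | p_1 = True
        p_3 -> p_5 = True
    ((p_5 | p_3) | ~p_1) & ((p_1 -> p_5) & p_1) = True
      (p_5 | p_3) | ~p_1 = True
        p_5 | p_3 = True
        ~p_1 = False
      (p_1 -> p_5) & p_1 = True
        p_1 -> p_5 = True
Both conjuncts True, so the formula holds.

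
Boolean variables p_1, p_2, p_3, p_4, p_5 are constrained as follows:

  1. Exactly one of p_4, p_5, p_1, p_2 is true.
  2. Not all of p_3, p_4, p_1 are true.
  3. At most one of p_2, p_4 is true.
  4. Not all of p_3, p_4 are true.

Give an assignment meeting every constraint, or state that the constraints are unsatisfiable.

p_1 = False, p_2 = True, p_3 = True, p_4 = False, p_5 = False

  (1) {p_4, p_5, p_1, p_2}: 1 true — exactly one ✓
  (2) {p_3, p_4, p_1}: 1/3 true — not all ✓
  (3) {p_2, p_4}: 1 true — at most one ✓
  (4) {p_3, p_4}: 1/2 true — not all ✓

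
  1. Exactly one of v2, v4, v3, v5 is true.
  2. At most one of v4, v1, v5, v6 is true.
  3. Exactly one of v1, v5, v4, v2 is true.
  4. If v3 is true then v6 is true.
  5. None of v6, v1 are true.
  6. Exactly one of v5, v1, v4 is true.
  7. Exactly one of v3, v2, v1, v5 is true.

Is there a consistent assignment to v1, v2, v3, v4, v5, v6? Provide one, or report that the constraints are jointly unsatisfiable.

v1 = False, v2 = False, v3 = False, v4 = False, v5 = True, v6 = False

  (1) {v2, v4, v3, v5}: 1 true — exactly one ✓
  (2) {v4, v1, v5, v6}: 1 true — at most one ✓
  (3) {v1, v5, v4, v2}: 1 true — exactly one ✓
  (4) v3=F ⇒ v6: vacuous ✓
  (5) {v6, v1}: 0 true — none ✓
  (6) {v5, v1, v4}: 1 true — exactly one ✓
  (7) {v3, v2, v1, v5}: 1 true — exactly one ✓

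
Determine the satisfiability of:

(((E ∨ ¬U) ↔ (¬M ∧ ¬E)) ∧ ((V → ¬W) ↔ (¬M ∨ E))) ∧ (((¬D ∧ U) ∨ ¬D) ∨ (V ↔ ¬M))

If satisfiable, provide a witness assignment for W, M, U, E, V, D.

W: False, M: False, U: False, E: False, V: True, D: False

  ((E ∨ ¬U) ↔ (¬M ∧ ¬E)) ∧ ((V → ¬W) ↔ (¬M ∨ E)) = True
    (E ∨ ¬U) ↔ (¬M ∧ ¬E) = True
      E ∨ ¬U = True
        ¬U = True
      ¬M ∧ ¬E = True
        ¬M = True
        ¬E = True
    (V → ¬W) ↔ (¬M ∨ E) = True
      V → ¬W = True
        ¬W = True
      ¬M ∨ E = True
        ¬M = True
  ((¬D ∧ U) ∨ ¬D) ∨ (V ↔ ¬M) = True
    (¬D ∧ U) ∨ ¬D = True
      ¬D ∧ U = False
        ¬D = True
      ¬D = True
    V ↔ ¬M = True
      ¬M = True
Both conjuncts True, so the formula holds.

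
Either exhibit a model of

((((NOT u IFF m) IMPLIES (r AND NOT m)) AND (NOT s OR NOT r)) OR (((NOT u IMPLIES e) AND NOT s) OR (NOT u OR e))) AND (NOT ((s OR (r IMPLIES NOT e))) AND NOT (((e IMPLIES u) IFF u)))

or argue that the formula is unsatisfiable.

Unsatisfiable

Case u = True: the conjunct NOT (((e IMPLIES u) IFF u)) becomes NOT ((True IFF True)) = False.
Case u = False: the formula simplifies to NOT ((s OR (r IMPLIES NOT e))) AND NOT e.
  e = True: the conjunct NOT e is False.
  e = False: the conjunct NOT ((s OR (r IMPLIES NOT e))) becomes NOT ((s OR True)) = False.
Both cases fail — unsatisfiable.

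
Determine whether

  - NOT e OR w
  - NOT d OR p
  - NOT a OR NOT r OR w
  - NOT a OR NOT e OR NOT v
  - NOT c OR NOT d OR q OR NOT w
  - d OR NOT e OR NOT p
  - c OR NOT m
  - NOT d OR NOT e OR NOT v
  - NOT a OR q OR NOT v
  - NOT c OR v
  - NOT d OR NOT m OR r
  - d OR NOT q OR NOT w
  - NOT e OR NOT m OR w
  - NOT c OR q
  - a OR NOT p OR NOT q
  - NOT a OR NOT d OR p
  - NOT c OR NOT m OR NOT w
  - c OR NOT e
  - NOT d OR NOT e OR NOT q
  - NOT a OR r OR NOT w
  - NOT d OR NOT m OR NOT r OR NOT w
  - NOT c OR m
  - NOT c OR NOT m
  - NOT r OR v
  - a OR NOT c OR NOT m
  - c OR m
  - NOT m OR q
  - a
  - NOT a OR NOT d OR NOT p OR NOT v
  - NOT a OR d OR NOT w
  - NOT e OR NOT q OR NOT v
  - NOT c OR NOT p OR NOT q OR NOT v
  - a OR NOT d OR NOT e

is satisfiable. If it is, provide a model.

Case m = True:
  (c OR NOT m) forces c = True.
  Clause (NOT c OR NOT m) is falsified — contradiction.
Case m = False:
  (NOT c OR m) forces c = False.
  Clause (c OR m) is falsified — contradiction.
Both cases fail, so the formula is unsatisfiable.

Unsatisfiable — no assignment works.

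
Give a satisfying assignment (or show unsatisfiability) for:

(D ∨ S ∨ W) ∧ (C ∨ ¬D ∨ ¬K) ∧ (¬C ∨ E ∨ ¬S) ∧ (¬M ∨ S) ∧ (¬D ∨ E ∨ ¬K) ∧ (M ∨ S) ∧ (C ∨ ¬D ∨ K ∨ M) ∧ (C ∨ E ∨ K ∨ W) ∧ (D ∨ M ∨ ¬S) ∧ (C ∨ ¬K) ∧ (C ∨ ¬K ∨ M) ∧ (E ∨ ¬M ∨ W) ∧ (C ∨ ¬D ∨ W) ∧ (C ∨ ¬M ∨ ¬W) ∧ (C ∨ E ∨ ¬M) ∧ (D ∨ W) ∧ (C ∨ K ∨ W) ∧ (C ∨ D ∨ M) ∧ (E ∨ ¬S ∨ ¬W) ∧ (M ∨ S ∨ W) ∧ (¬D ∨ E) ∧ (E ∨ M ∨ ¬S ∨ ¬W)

Set K = False.
Set W = True.
Set D = True.
  then (¬D ∨ E) forces E = True.
Set M = True.
  then (¬M ∨ S) forces S = True.
  then (C ∨ ¬M ∨ ¬W) forces C = True.
All clauses satisfied.

K=F, W=T, D=T, M=T, E=T, S=T, C=T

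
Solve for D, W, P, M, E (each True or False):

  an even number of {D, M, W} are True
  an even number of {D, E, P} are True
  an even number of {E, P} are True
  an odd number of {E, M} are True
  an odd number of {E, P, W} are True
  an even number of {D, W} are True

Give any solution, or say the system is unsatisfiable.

The formula is unsatisfiable.

Adding constraints 2, 5, 6 mod 2: every variable appears an even number of times on the left, so the left side is 0.
But the right sides sum to 1 (mod 2). 0 ≠ 1 — the system is inconsistent.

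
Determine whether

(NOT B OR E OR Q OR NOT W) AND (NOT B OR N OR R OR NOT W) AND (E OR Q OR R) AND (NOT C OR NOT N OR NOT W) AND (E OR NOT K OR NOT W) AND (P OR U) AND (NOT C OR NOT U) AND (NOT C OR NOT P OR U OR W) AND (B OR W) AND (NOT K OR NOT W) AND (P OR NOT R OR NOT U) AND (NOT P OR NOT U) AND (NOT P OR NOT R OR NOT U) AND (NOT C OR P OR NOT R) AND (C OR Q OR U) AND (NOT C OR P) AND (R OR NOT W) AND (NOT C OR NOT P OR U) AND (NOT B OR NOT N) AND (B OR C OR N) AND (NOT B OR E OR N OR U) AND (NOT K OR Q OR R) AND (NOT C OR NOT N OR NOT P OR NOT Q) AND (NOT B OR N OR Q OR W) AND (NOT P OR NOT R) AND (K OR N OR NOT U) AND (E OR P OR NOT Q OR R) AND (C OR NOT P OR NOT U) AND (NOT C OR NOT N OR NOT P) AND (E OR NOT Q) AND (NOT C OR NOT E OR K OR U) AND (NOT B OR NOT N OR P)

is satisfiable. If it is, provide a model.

Set P = True.
  then (NOT P OR NOT U) forces U = False.
  then (NOT C OR NOT P OR U) forces C = False.
  then (NOT P OR NOT R) forces R = False.
  then (C OR Q OR U) forces Q = True.
  then (R OR NOT W) forces W = False.
  then (E OR NOT Q) forces E = True.
  then (B OR W) forces B = True.
  then (NOT B OR NOT N) forces N = False.
Set K = True.
All clauses satisfied.

P = True, E = True, R = False, C = False, U = False, K = True, Q = True, W = False, B = True, N = False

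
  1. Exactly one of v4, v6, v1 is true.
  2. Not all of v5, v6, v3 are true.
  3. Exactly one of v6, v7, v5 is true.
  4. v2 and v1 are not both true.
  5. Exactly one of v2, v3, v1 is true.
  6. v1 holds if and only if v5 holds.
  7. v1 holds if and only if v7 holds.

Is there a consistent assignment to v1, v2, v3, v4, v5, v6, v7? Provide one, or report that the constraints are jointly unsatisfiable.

v1 = False; v2 = True; v3 = False; v4 = False; v5 = False; v6 = True; v7 = False

  (1) {v4, v6, v1}: 1 true — exactly one ✓
  (2) {v5, v6, v3}: 1/3 true — not all ✓
  (3) {v6, v7, v5}: 1 true — exactly one ✓
  (4) v2=T, v1=F — not both ✓
  (5) {v2, v3, v1}: 1 true — exactly one ✓
  (6) v1=F, v5=F — same ✓
  (7) v1=F, v7=F — same ✓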